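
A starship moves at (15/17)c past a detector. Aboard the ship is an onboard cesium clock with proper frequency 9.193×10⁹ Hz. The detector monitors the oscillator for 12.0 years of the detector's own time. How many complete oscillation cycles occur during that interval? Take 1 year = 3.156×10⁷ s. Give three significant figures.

N = 1.64×10¹⁸

γ = 1/√(1 − (15/17)²) = 17/8 = 2.125
During 12.0 years of lab time, the oscillator's proper time advances by τ = Δt/γ = 12.0/2.125 = 5.647 years = 1.782×10⁸ s.
N = f × τ = 9.193×10⁹ × 1.782×10⁸ = 1.638×10¹⁸.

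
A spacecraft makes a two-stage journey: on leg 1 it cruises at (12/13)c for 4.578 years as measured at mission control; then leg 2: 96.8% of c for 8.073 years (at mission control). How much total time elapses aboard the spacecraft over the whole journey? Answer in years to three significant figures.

Leg 1: γ = 1/√(1 − (12/13)²) = 13/5 = 2.600; τ_1 = 4.578/2.600 = 1.761 years.
Leg 2: β = 0.968; γ = 1/√(1 − 0.968²) = 1/√0.06298 = 3.985; τ_2 = 8.073/3.985 = 2.026 years.
Total: 1.761 + 2.026 years.

τ = 3.79 years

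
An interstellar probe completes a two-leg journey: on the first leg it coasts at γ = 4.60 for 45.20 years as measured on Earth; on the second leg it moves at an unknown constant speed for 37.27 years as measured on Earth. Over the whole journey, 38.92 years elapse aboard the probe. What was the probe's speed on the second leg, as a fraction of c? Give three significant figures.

Leg 1: γ = 4.60; τ_1 = 45.20/4.600 = 9.826 years.
Leg 2: speed unknown; τ_2 = 37.27/γ_2.
Total proper time: 9.826 + τ_2 = 38.92, so τ_2 = 38.92 − 9.826 = 29.09 years.
γ_2 = 37.27/29.09 = 1.281; β = √(1 − 1/γ²) = √0.3906.

β = 0.625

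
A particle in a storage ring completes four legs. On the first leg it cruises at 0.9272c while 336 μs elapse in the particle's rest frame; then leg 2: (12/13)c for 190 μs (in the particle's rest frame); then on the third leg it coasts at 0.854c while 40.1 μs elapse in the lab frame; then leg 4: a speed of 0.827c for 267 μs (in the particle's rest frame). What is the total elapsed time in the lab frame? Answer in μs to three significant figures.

Leg 1: γ = 1/√(1 − 0.9272²) = 1/√0.1403 = 2.670; Δt_1 = 2.670 × 336 = 897.0 μs.
Leg 2: γ = 1/√(1 − (12/13)²) = 13/5 = 2.600; Δt_2 = 2.600 × 190 = 494.0 μs.
Leg 3: 40.1 μs is already measured in the lab frame.
Leg 4: γ = 1/√(1 − 0.827²) = 1/√0.3161 = 1.779; Δt_4 = 1.779 × 267 = 474.9 μs.
Total: 897.0 + 494.0 + 40.10 + 474.9 μs.

Δt = 1910 μs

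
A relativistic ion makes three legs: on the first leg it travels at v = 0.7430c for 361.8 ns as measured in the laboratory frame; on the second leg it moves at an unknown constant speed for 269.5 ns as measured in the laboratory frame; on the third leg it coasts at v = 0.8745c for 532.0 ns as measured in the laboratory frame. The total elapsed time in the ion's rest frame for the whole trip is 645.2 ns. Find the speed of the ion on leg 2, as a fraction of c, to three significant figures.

β = 0.843

Leg 1: γ = 1/√(1 − 0.7430²) = 1/√0.4480 = 1.494; τ_1 = 361.8/1.494 = 242.1 ns.
Leg 2: speed unknown; τ_2 = 269.5/γ_2.
Leg 3: γ = 1/√(1 − 0.8745²) = 1/√0.2352 = 2.062; τ_3 = 532.0/2.062 = 258.0 ns.
Total proper time: 242.1 + τ_2 + 258.0 = 645.2, so τ_2 = 645.2 − 500.2 = 145.0 ns.
γ_2 = 269.5/145.0 = 1.858; β = √(1 − 1/γ²) = √0.7105.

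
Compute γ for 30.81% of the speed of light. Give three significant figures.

γ = 1.05

β = 0.3081; γ = 1/√(1 − 0.3081²) = 1/√0.9051 = 1.051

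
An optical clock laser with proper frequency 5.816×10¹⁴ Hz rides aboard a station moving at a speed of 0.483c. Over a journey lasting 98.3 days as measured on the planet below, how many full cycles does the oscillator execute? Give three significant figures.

γ = 1/√(1 − 0.483²) = 1/√0.7667 = 1.142
The oscillator's own cycle count is N = f × τ where τ is the proper time aboard the station. τ = Δt/γ = 98.3/1.142 = 86.07 days = 7.437×10⁶ s.
N = 5.816×10¹⁴ × 7.437×10⁶ = 4.325×10²¹.

N = 4.33×10²¹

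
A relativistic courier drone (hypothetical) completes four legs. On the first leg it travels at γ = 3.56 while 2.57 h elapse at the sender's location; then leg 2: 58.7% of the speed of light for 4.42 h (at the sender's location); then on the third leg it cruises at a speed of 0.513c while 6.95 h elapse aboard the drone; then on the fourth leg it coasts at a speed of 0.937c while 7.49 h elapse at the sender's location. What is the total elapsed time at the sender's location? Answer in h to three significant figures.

Δt = 22.6 h

Leg 1: 2.57 h is already measured at the sender's location.
Leg 2: 4.42 h is already measured at the sender's location.
Leg 3: γ = 1/√(1 − 0.513²) = 1/√0.7368 = 1.165; Δt_3 = 1.165 × 6.95 = 8.097 h.
Leg 4: 7.49 h is already measured at the sender's location.
Total: 2.570 + 4.420 + 8.097 + 7.490 h.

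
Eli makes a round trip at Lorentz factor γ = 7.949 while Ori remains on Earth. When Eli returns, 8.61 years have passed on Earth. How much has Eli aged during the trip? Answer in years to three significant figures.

γ = 7.949
Eli's clock measures proper time along the trip: τ = Δt/γ = 8.61/7.949 years.

τ = 1.08 years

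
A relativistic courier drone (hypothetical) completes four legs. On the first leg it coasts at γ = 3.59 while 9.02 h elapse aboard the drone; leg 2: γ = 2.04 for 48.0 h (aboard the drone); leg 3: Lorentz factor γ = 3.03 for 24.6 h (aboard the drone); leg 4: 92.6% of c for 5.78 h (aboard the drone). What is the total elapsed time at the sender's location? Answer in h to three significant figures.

Δt = 220 h

Leg 1: γ = 3.59; Δt_1 = 3.590 × 9.02 = 32.38 h.
Leg 2: γ = 2.04; Δt_2 = 2.040 × 48.0 = 97.92 h.
Leg 3: γ = 3.03; Δt_3 = 3.030 × 24.6 = 74.54 h.
Leg 4: β = 0.926; γ = 1/√(1 − 0.926²) = 1/√0.1425 = 2.649; Δt_4 = 2.649 × 5.78 = 15.31 h.
Total: 32.38 + 97.92 + 74.54 + 15.31 h.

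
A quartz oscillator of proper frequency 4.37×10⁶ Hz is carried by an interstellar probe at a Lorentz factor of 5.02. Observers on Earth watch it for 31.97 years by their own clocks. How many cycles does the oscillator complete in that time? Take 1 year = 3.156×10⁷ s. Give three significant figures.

N = 8.78×10¹⁴

γ = 5.02
During 31.97 years of lab time, the oscillator's proper time advances by τ = Δt/γ = 31.97/5.020 = 6.369 years = 2.010×10⁸ s.
N = f × τ = 4.37×10⁶ × 2.010×10⁸ = 8.783×10¹⁴.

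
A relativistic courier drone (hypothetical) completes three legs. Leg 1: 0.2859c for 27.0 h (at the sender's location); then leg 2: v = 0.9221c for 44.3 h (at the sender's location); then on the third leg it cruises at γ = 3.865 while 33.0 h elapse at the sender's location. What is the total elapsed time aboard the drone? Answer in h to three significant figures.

Leg 1: γ = 1/√(1 − 0.2859²) = 1/√0.9183 = 1.044; τ_1 = 27.0/1.044 = 25.87 h.
Leg 2: γ = 1/√(1 − 0.9221²) = 1/√0.1497 = 2.584; τ_2 = 44.3/2.584 = 17.14 h.
Leg 3: γ = 3.865; τ_3 = 33.0/3.865 = 8.538 h.
Total: 25.87 + 17.14 + 8.538 h.

τ = 51.6 h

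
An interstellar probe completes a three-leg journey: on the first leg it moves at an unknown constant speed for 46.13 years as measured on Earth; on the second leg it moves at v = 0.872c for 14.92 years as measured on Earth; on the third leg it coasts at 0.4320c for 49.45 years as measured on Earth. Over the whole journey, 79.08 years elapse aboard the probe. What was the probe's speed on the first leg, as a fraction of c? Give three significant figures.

β = 0.808

Leg 1: speed unknown; τ_1 = 46.13/γ_1.
Leg 2: γ = 1/√(1 − 0.872²) = 1/√0.2396 = 2.043; τ_2 = 14.92/2.043 = 7.303 years.
Leg 3: γ = 1/√(1 − 0.4320²) = 1/√0.8134 = 1.109; τ_3 = 49.45/1.109 = 44.60 years.
Total proper time: τ_1 + 7.303 + 44.60 = 79.08, so τ_1 = 79.08 − 51.90 = 27.18 years.
γ_1 = 46.13/27.18 = 1.697; β = √(1 − 1/γ²) = √0.6529.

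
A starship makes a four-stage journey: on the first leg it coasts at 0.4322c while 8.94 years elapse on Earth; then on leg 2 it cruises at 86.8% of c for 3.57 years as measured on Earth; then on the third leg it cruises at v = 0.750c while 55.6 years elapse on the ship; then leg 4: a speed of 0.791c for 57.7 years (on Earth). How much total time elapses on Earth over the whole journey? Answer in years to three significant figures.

Leg 1: 8.94 years is already measured on Earth.
Leg 2: 3.57 years is already measured on Earth.
Leg 3: γ = 1/√(1 − 0.750²) = 1/√0.4375 = 1.512; Δt_3 = 1.512 × 55.6 = 84.06 years.
Leg 4: 57.7 years is already measured on Earth.
Total: 8.940 + 3.570 + 84.06 + 57.70 years.

Δt = 154 years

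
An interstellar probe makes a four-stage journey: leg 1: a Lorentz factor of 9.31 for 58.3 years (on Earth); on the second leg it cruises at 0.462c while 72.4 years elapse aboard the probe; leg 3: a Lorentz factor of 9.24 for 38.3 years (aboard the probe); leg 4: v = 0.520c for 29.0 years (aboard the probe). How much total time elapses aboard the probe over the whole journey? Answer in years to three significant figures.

τ = 146 years

Leg 1: γ = 9.31; τ_1 = 58.3/9.310 = 6.262 years.
Leg 2: 72.4 years is already measured aboard the probe.
Leg 3: 38.3 years is already measured aboard the probe.
Leg 4: 29.0 years is already measured aboard the probe.
Total: 6.262 + 72.40 + 38.30 + 29.00 years.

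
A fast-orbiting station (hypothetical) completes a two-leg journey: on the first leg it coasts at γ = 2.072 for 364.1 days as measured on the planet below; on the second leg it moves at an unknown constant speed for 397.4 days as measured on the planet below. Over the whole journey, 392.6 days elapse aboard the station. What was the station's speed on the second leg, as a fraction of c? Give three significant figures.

Leg 1: γ = 2.072; τ_1 = 364.1/2.072 = 175.7 days.
Leg 2: speed unknown; τ_2 = 397.4/γ_2.
Total proper time: 175.7 + τ_2 = 392.6, so τ_2 = 392.6 − 175.7 = 216.9 days.
γ_2 = 397.4/216.9 = 1.832; β = √(1 − 1/γ²) = √0.7022.

β = 0.838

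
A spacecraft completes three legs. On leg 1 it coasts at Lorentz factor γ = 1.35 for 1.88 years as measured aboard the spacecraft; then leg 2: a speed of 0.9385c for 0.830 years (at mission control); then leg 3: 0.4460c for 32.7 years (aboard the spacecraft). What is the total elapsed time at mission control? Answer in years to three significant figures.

Δt = 39.9 years

Leg 1: γ = 1.35; Δt_1 = 1.350 × 1.88 = 2.538 years.
Leg 2: 0.830 years is already measured at mission control.
Leg 3: γ = 1/√(1 − 0.4460²) = 1/√0.8011 = 1.117; Δt_3 = 1.117 × 32.7 = 36.53 years.
Total: 2.538 + 0.8300 + 36.53 years.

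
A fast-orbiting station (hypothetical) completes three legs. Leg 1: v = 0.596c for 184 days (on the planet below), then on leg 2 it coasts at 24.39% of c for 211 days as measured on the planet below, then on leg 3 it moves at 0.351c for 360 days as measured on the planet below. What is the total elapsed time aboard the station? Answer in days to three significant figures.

τ = 689 days

Leg 1: γ = 1/√(1 − 0.596²) = 1/√0.6448 = 1.245; τ_1 = 184/1.245 = 147.7 days.
Leg 2: β = 0.2439; γ = 1/√(1 − 0.2439²) = 1/√0.9405 = 1.031; τ_2 = 211/1.031 = 204.6 days.
Leg 3: γ = 1/√(1 − 0.351²) = 1/√0.8768 = 1.068; τ_3 = 360/1.068 = 337.1 days.
Total: 147.7 + 204.6 + 337.1 days.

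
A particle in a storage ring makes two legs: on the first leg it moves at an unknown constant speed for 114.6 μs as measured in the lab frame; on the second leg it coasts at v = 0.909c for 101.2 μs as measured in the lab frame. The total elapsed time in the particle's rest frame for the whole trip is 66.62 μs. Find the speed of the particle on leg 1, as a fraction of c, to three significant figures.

Leg 1: speed unknown; τ_1 = 114.6/γ_1.
Leg 2: γ = 1/√(1 − 0.909²) = 1/√0.1737 = 2.399; τ_2 = 101.2/2.399 = 42.18 μs.
Total proper time: τ_1 + 42.18 = 66.62, so τ_1 = 66.62 − 42.18 = 24.44 μs.
γ_1 = 114.6/24.44 = 4.689; β = √(1 − 1/γ²) = √0.9545.

β = 0.977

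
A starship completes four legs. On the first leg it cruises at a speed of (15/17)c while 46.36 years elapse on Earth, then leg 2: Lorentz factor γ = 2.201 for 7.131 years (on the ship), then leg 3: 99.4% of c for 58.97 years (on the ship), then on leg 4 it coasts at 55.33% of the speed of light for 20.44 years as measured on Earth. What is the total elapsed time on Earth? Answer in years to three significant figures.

Δt = 622 years

Leg 1: 46.36 years is already measured on Earth.
Leg 2: γ = 2.201; Δt_2 = 2.201 × 7.131 = 15.70 years.
Leg 3: β = 0.994; γ = 1/√(1 − 0.994²) = 1/√0.01196 = 9.142; Δt_3 = 9.142 × 58.97 = 539.1 years.
Leg 4: 20.44 years is already measured on Earth.
Total: 46.36 + 15.70 + 539.1 + 20.44 years.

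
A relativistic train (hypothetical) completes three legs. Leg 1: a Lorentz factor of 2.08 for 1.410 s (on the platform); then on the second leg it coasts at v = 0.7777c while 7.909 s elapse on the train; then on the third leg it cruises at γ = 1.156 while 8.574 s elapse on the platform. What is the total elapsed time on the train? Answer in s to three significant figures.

Leg 1: γ = 2.08; τ_1 = 1.410/2.080 = 0.6779 s.
Leg 2: 7.909 s is already measured on the train.
Leg 3: γ = 1.156; τ_3 = 8.574/1.156 = 7.417 s.
Total: 0.6779 + 7.909 + 7.417 s.

τ = 16.0 s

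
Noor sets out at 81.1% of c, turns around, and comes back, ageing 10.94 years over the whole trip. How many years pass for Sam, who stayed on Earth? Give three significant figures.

Δt = 18.7 years

β = 0.811; γ = 1/√(1 − 0.811²) = 1/√0.3423 = 1.709
Earth-frame duration is the dilated interval: Δt = γτ = 1.709 × 10.94 years.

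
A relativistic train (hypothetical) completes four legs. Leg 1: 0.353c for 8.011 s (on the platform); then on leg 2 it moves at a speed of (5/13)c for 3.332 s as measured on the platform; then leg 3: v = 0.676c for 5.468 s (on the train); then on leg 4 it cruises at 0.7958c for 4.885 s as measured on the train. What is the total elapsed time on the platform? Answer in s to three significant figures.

Leg 1: 8.011 s is already measured on the platform.
Leg 2: 3.332 s is already measured on the platform.
Leg 3: γ = 1/√(1 − 0.676²) = 1/√0.5430 = 1.357; Δt_3 = 1.357 × 5.468 = 7.420 s.
Leg 4: γ = 1/√(1 − 0.7958²) = 1/√0.3667 = 1.651; Δt_4 = 1.651 × 4.885 = 8.067 s.
Total: 8.011 + 3.332 + 7.420 + 8.067 s.

Δt = 26.8 s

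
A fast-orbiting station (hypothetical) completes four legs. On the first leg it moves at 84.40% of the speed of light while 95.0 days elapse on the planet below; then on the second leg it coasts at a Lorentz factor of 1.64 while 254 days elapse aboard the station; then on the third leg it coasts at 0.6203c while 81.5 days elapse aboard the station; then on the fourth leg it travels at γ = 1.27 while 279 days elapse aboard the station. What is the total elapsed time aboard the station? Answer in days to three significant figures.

τ = 665 days

Leg 1: β = 0.8440; γ = 1/√(1 − 0.8440²) = 1/√0.2877 = 1.864; τ_1 = 95.0/1.864 = 50.95 days.
Leg 2: 254 days is already measured aboard the station.
Leg 3: 81.5 days is already measured aboard the station.
Leg 4: 279 days is already measured aboard the station.
Total: 50.95 + 254.0 + 81.50 + 279.0 days.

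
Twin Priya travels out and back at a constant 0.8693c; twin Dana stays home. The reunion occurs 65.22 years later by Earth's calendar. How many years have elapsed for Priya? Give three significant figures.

γ = 1/√(1 − 0.8693²) = 1/√0.2443 = 2.023
Priya's clock measures proper time along the trip: τ = Δt/γ = 65.22/2.023 years.

τ = 32.2 years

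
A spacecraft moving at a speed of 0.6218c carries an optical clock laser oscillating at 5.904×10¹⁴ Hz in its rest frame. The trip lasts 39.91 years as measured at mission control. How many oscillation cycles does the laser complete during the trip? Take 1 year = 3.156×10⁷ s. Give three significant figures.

γ = 1/√(1 − 0.6218²) = 1/√0.6134 = 1.277
The oscillator's own cycle count is N = f × τ where τ is the proper time aboard the spacecraft. τ = Δt/γ = 39.91/1.277 = 31.26 years = 9.865×10⁸ s.
N = 5.904×10¹⁴ × 9.865×10⁸ = 5.824×10²³.

N = 5.82×10²³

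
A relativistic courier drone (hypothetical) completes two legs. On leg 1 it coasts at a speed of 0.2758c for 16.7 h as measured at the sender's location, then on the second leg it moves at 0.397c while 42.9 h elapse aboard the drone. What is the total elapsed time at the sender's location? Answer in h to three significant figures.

Leg 1: 16.7 h is already measured at the sender's location.
Leg 2: γ = 1/√(1 − 0.397²) = 1/√0.8424 = 1.090; Δt_2 = 1.090 × 42.9 = 46.74 h.
Total: 16.70 + 46.74 h.

Δt = 63.4 h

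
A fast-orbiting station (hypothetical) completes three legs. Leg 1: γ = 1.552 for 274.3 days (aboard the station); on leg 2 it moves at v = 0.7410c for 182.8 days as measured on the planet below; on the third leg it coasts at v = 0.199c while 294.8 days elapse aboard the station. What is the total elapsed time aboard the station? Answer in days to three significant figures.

τ = 692 days

Leg 1: 274.3 days is already measured aboard the station.
Leg 2: γ = 1/√(1 − 0.7410²) = 1/√0.4509 = 1.489; τ_2 = 182.8/1.489 = 122.8 days.
Leg 3: 294.8 days is already measured aboard the station.
Total: 274.3 + 122.8 + 294.8 days.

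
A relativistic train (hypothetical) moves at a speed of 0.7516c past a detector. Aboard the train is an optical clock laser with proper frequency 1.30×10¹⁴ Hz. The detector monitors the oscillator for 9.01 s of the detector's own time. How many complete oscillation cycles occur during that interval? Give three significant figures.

N = 7.73×10¹⁴

γ = 1/√(1 − 0.7516²) = 1/√0.4351 = 1.516
During 9.01 s of lab time, the oscillator's proper time advances by τ = Δt/γ = 9.01/1.516 = 5.943 s = 5.943×10⁰ s.
N = f × τ = 1.30×10¹⁴ × 5.943×10⁰ = 7.726×10¹⁴.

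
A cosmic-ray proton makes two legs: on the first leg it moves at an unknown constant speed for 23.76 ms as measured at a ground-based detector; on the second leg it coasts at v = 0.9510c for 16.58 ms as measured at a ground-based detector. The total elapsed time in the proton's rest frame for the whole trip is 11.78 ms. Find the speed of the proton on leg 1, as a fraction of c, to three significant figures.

β = 0.960

Leg 1: speed unknown; τ_1 = 23.76/γ_1.
Leg 2: γ = 1/√(1 − 0.9510²) = 1/√0.09560 = 3.234; τ_2 = 16.58/3.234 = 5.126 ms.
Total proper time: τ_1 + 5.126 = 11.78, so τ_1 = 11.78 − 5.126 = 6.654 ms.
γ_1 = 23.76/6.654 = 3.571; β = √(1 − 1/γ²) = √0.9216.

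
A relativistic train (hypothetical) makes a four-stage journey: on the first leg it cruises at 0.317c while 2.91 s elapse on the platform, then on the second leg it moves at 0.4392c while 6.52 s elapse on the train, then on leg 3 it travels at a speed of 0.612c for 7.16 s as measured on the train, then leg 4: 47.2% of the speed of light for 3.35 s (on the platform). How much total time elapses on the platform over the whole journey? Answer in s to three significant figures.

Leg 1: 2.91 s is already measured on the platform.
Leg 2: γ = 1/√(1 − 0.4392²) = 1/√0.8071 = 1.113; Δt_2 = 1.113 × 6.52 = 7.257 s.
Leg 3: γ = 1/√(1 − 0.612²) = 1/√0.6255 = 1.264; Δt_3 = 1.264 × 7.16 = 9.053 s.
Leg 4: 3.35 s is already measured on the platform.
Total: 2.910 + 7.257 + 9.053 + 3.350 s.

Δt = 22.6 s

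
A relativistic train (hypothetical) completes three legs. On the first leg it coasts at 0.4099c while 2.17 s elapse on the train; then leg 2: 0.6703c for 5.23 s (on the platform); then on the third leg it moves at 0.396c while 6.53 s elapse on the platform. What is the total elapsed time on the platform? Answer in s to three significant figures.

Leg 1: γ = 1/√(1 − 0.4099²) = 1/√0.8320 = 1.096; Δt_1 = 1.096 × 2.17 = 2.379 s.
Leg 2: 5.23 s is already measured on the platform.
Leg 3: 6.53 s is already measured on the platform.
Total: 2.379 + 5.230 + 6.530 s.

Δt = 14.1 s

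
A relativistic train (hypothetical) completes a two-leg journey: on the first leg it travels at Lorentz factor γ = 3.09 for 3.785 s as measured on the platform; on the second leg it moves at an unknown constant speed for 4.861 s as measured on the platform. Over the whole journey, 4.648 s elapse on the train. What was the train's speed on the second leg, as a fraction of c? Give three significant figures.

Leg 1: γ = 3.09; τ_1 = 3.785/3.090 = 1.225 s.
Leg 2: speed unknown; τ_2 = 4.861/γ_2.
Total proper time: 1.225 + τ_2 = 4.648, so τ_2 = 4.648 − 1.225 = 3.423 s.
γ_2 = 4.861/3.423 = 1.420; β = √(1 − 1/γ²) = √0.5041.

β = 0.710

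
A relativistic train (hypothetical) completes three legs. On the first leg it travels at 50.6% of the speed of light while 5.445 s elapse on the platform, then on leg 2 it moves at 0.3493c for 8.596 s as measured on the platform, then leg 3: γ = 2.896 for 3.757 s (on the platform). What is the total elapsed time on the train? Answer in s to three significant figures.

τ = 14.0 s

Leg 1: β = 0.506; γ = 1/√(1 − 0.506²) = 1/√0.7440 = 1.159; τ_1 = 5.445/1.159 = 4.696 s.
Leg 2: γ = 1/√(1 − 0.3493²) = 1/√0.8780 = 1.067; τ_2 = 8.596/1.067 = 8.055 s.
Leg 3: γ = 2.896; τ_3 = 3.757/2.896 = 1.297 s.
Total: 4.696 + 8.055 + 1.297 s.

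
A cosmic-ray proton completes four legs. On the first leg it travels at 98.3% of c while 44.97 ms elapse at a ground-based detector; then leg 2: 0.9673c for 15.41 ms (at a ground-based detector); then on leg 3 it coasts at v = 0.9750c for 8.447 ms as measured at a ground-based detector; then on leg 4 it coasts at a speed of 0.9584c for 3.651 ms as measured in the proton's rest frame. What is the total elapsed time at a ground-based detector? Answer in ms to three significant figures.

Leg 1: 44.97 ms is already measured at a ground-based detector.
Leg 2: 15.41 ms is already measured at a ground-based detector.
Leg 3: 8.447 ms is already measured at a ground-based detector.
Leg 4: γ = 1/√(1 − 0.9584²) = 1/√0.08147 = 3.504; Δt_4 = 3.504 × 3.651 = 12.79 ms.
Total: 44.97 + 15.41 + 8.447 + 12.79 ms.

Δt = 81.6 ms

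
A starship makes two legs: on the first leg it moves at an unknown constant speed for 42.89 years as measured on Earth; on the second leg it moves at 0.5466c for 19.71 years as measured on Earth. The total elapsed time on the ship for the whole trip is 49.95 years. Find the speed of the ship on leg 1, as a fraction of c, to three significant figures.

β = 0.626

Leg 1: speed unknown; τ_1 = 42.89/γ_1.
Leg 2: γ = 1/√(1 − 0.5466²) = 1/√0.7012 = 1.194; τ_2 = 19.71/1.194 = 16.51 years.
Total proper time: τ_1 + 16.51 = 49.95, so τ_1 = 49.95 − 16.51 = 33.44 years.
γ_1 = 42.89/33.44 = 1.282; β = √(1 − 1/γ²) = √0.3919.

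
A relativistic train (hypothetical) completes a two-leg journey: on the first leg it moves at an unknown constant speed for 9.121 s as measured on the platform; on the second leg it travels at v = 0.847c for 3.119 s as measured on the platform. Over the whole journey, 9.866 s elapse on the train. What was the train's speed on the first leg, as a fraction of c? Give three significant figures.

β = 0.436

Leg 1: speed unknown; τ_1 = 9.121/γ_1.
Leg 2: γ = 1/√(1 − 0.847²) = 1/√0.2826 = 1.881; τ_2 = 3.119/1.881 = 1.658 s.
Total proper time: τ_1 + 1.658 = 9.866, so τ_1 = 9.866 − 1.658 = 8.208 s.
γ_1 = 9.121/8.208 = 1.111; β = √(1 − 1/γ²) = √0.1902.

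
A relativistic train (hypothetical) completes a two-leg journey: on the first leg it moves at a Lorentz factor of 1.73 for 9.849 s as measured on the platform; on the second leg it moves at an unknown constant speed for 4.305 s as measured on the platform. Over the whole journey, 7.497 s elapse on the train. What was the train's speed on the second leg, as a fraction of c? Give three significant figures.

β = 0.908

Leg 1: γ = 1.73; τ_1 = 9.849/1.730 = 5.693 s.
Leg 2: speed unknown; τ_2 = 4.305/γ_2.
Total proper time: 5.693 + τ_2 = 7.497, so τ_2 = 7.497 − 5.693 = 1.804 s.
γ_2 = 4.305/1.804 = 2.386; β = √(1 − 1/γ²) = √0.8244.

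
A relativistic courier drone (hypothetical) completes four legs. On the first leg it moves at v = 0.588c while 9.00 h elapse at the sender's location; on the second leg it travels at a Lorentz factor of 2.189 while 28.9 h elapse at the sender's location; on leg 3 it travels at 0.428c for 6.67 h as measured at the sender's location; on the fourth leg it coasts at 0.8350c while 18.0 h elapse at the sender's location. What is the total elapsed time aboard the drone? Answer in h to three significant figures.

Leg 1: γ = 1/√(1 − 0.588²) = 1/√0.6543 = 1.236; τ_1 = 9.00/1.236 = 7.280 h.
Leg 2: γ = 2.189; τ_2 = 28.9/2.189 = 13.20 h.
Leg 3: γ = 1/√(1 − 0.428²) = 1/√0.8168 = 1.106; τ_3 = 6.67/1.106 = 6.028 h.
Leg 4: γ = 1/√(1 − 0.8350²) = 1/√0.3028 = 1.817; τ_4 = 18.0/1.817 = 9.904 h.
Total: 7.280 + 13.20 + 6.028 + 9.904 h.

τ = 36.4 h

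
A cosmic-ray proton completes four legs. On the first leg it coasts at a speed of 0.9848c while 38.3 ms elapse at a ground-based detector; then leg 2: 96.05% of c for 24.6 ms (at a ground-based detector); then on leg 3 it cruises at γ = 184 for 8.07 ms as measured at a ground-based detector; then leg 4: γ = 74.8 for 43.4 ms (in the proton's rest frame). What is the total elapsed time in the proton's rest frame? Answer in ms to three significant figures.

τ = 56.9 ms

Leg 1: γ = 1/√(1 − 0.9848²) = 1/√0.03017 = 5.757; τ_1 = 38.3/5.757 = 6.652 ms.
Leg 2: β = 0.9605; γ = 1/√(1 − 0.9605²) = 1/√0.07744 = 3.594; τ_2 = 24.6/3.594 = 6.846 ms.
Leg 3: γ = 184; τ_3 = 8.07/184.0 = 0.04386 ms.
Leg 4: 43.4 ms is already measured in the proton's rest frame.
Total: 6.652 + 6.846 + 0.04386 + 43.40 ms.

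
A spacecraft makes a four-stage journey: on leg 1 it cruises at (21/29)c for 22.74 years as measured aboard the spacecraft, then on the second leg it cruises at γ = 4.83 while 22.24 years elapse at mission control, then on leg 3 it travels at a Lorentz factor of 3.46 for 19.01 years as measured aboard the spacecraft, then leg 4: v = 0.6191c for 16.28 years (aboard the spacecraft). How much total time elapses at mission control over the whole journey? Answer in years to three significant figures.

Leg 1: γ = 1/√(1 − (21/29)²) = 29/20 = 1.450; Δt_1 = 1.450 × 22.74 = 32.97 years.
Leg 2: 22.24 years is already measured at mission control.
Leg 3: γ = 3.46; Δt_3 = 3.460 × 19.01 = 65.77 years.
Leg 4: γ = 1/√(1 − 0.6191²) = 1/√0.6167 = 1.273; Δt_4 = 1.273 × 16.28 = 20.73 years.
Total: 32.97 + 22.24 + 65.77 + 20.73 years.

Δt = 142 years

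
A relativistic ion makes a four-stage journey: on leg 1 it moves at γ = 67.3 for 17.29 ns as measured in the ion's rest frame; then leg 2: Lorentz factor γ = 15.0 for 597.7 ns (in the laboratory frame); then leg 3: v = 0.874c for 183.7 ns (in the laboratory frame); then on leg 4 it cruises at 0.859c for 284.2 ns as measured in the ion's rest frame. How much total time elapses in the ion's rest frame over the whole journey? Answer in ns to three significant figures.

τ = 431 ns

Leg 1: 17.29 ns is already measured in the ion's rest frame.
Leg 2: γ = 15.0; τ_2 = 597.7/15.00 = 39.85 ns.
Leg 3: γ = 1/√(1 − 0.874²) = 1/√0.2361 = 2.058; τ_3 = 183.7/2.058 = 89.26 ns.
Leg 4: 284.2 ns is already measured in the ion's rest frame.
Total: 17.29 + 39.85 + 89.26 + 284.2 ns.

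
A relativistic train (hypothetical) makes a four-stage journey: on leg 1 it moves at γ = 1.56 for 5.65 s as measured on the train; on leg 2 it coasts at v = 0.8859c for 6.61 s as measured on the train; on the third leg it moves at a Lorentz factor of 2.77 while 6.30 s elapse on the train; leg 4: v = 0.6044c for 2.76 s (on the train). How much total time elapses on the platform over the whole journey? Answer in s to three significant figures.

Leg 1: γ = 1.56; Δt_1 = 1.560 × 5.65 = 8.814 s.
Leg 2: γ = 1/√(1 − 0.8859²) = 1/√0.2152 = 2.156; Δt_2 = 2.156 × 6.61 = 14.25 s.
Leg 3: γ = 2.77; Δt_3 = 2.770 × 6.30 = 17.45 s.
Leg 4: γ = 1/√(1 − 0.6044²) = 1/√0.6347 = 1.255; Δt_4 = 1.255 × 2.76 = 3.464 s.
Total: 8.814 + 14.25 + 17.45 + 3.464 s.

Δt = 44.0 s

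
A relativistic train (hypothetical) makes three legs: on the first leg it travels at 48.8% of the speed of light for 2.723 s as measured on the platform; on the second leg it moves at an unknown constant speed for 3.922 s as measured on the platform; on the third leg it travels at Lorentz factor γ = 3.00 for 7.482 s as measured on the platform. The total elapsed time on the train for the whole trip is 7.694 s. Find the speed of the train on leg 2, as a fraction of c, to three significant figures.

Leg 1: β = 0.488; γ = 1/√(1 − 0.488²) = 1/√0.7619 = 1.146; τ_1 = 2.723/1.146 = 2.377 s.
Leg 2: speed unknown; τ_2 = 3.922/γ_2.
Leg 3: γ = 3.00; τ_3 = 7.482/3.000 = 2.494 s.
Total proper time: 2.377 + τ_2 + 2.494 = 7.694, so τ_2 = 7.694 − 4.871 = 2.823 s.
γ_2 = 3.922/2.823 = 1.389; β = √(1 − 1/γ²) = √0.4818.

β = 0.694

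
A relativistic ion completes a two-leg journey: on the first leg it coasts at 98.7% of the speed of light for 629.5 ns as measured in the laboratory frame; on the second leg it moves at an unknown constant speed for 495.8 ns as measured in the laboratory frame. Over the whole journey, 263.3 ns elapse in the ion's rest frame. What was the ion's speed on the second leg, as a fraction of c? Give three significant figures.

Leg 1: β = 0.987; γ = 1/√(1 − 0.987²) = 1/√0.02583 = 6.222; τ_1 = 629.5/6.222 = 101.2 ns.
Leg 2: speed unknown; τ_2 = 495.8/γ_2.
Total proper time: 101.2 + τ_2 = 263.3, so τ_2 = 263.3 − 101.2 = 162.1 ns.
γ_2 = 495.8/162.1 = 3.058; β = √(1 − 1/γ²) = √0.8931.

β = 0.945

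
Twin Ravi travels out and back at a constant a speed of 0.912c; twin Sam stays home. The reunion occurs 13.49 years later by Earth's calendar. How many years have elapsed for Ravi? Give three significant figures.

τ = 5.53 years

γ = 1/√(1 − 0.912²) = 1/√0.1683 = 2.438
Ravi's clock measures proper time along the trip: τ = Δt/γ = 13.49/2.438 years.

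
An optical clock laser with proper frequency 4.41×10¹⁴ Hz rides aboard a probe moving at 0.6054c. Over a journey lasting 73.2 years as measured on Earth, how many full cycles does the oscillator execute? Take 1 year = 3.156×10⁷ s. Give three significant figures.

γ = 1/√(1 − 0.6054²) = 1/√0.6335 = 1.256
The oscillator's own cycle count is N = f × τ where τ is the proper time aboard the probe. τ = Δt/γ = 73.2/1.256 = 58.26 years = 1.839×10⁹ s.
N = 4.41×10¹⁴ × 1.839×10⁹ = 8.109×10²³.

N = 8.11×10²³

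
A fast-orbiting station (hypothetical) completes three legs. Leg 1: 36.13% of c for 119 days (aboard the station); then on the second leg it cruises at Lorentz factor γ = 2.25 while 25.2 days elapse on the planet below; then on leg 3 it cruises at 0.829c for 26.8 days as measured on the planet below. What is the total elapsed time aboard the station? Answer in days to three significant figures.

τ = 145 days

Leg 1: 119 days is already measured aboard the station.
Leg 2: γ = 2.25; τ_2 = 25.2/2.250 = 11.20 days.
Leg 3: γ = 1/√(1 − 0.829²) = 1/√0.3128 = 1.788; τ_3 = 26.8/1.788 = 14.99 days.
Total: 119.0 + 11.20 + 14.99 days.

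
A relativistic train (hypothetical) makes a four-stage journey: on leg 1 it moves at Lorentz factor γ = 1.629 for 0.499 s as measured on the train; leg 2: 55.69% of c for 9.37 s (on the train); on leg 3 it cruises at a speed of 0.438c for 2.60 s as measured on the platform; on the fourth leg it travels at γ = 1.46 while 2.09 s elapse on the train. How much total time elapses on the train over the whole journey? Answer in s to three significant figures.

Leg 1: 0.499 s is already measured on the train.
Leg 2: 9.37 s is already measured on the train.
Leg 3: γ = 1/√(1 − 0.438²) = 1/√0.8082 = 1.112; τ_3 = 2.60/1.112 = 2.337 s.
Leg 4: 2.09 s is already measured on the train.
Total: 0.4990 + 9.370 + 2.337 + 2.090 s.

τ = 14.3 s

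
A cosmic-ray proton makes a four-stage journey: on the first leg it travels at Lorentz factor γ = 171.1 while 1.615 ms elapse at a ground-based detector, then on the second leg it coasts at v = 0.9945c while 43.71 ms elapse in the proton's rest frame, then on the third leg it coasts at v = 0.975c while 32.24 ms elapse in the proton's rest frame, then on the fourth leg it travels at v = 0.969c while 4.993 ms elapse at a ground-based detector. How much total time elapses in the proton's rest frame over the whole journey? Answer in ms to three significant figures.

Leg 1: γ = 171.1; τ_1 = 1.615/171.1 = 0.009439 ms.
Leg 2: 43.71 ms is already measured in the proton's rest frame.
Leg 3: 32.24 ms is already measured in the proton's rest frame.
Leg 4: γ = 1/√(1 − 0.969²) = 1/√0.06104 = 4.048; τ_4 = 4.993/4.048 = 1.234 ms.
Total: 0.009439 + 43.71 + 32.24 + 1.234 ms.

τ = 77.2 ms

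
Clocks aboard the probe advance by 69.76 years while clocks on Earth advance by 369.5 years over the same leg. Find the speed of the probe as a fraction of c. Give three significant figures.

The proper time is measured aboard the probe (both events occur at the probe's location); Δt is measured on Earth. γ = Δt/τ = 369.5/69.76 = 5.297.
β = √(1 − 1/γ²) = √(1 − 0.03564) = √0.9644

β = 0.982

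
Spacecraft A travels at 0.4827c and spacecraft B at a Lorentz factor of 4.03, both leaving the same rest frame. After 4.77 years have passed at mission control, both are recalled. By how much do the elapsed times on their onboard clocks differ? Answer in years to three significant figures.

|τ_A − τ_B| = 2.99 years

A: γ = 1/√(1 − 0.4827²) = 1/√0.7670 = 1.142; τ_A = 4.77/1.142 = 4.177 years.
B: γ = 4.03; τ_B = 4.77/4.030 = 1.184 years.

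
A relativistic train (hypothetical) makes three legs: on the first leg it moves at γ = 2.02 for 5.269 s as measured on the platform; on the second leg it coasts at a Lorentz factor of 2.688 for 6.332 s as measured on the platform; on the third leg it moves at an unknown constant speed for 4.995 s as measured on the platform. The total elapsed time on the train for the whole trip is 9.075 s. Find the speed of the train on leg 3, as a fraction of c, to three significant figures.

Leg 1: γ = 2.02; τ_1 = 5.269/2.020 = 2.608 s.
Leg 2: γ = 2.688; τ_2 = 6.332/2.688 = 2.356 s.
Leg 3: speed unknown; τ_3 = 4.995/γ_3.
Total proper time: 2.608 + 2.356 + τ_3 = 9.075, so τ_3 = 9.075 − 4.964 = 4.111 s.
γ_3 = 4.995/4.111 = 1.215; β = √(1 − 1/γ²) = √0.3227.

β = 0.568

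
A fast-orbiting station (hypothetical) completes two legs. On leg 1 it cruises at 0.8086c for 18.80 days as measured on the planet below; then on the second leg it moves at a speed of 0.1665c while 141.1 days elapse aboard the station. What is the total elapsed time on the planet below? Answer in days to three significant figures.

Leg 1: 18.80 days is already measured on the planet below.
Leg 2: γ = 1/√(1 − 0.1665²) = 1/√0.9723 = 1.014; Δt_2 = 1.014 × 141.1 = 143.1 days.
Total: 18.80 + 143.1 days.

Δt = 162 days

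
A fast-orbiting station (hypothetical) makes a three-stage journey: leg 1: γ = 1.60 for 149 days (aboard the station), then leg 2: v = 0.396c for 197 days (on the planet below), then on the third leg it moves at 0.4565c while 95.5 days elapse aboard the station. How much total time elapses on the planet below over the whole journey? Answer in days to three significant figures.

Δt = 543 days

Leg 1: γ = 1.60; Δt_1 = 1.600 × 149 = 238.4 days.
Leg 2: 197 days is already measured on the planet below.
Leg 3: γ = 1/√(1 − 0.4565²) = 1/√0.7916 = 1.124; Δt_3 = 1.124 × 95.5 = 107.3 days.
Total: 238.4 + 197.0 + 107.3 days.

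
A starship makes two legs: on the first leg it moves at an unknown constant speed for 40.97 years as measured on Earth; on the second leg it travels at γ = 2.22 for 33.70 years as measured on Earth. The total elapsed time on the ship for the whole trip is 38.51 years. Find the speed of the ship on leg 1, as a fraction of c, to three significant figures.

β = 0.822

Leg 1: speed unknown; τ_1 = 40.97/γ_1.
Leg 2: γ = 2.22; τ_2 = 33.70/2.220 = 15.18 years.
Total proper time: τ_1 + 15.18 = 38.51, so τ_1 = 38.51 − 15.18 = 23.33 years.
γ_1 = 40.97/23.33 = 1.756; β = √(1 − 1/γ²) = √0.6757.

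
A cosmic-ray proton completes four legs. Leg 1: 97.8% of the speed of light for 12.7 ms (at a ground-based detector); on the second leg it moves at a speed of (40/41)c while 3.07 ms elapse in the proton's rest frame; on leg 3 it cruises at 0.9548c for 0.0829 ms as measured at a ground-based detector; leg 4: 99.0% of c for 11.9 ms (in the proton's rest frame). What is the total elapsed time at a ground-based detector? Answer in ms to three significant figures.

Leg 1: 12.7 ms is already measured at a ground-based detector.
Leg 2: γ = 1/√(1 − (40/41)²) = 41/9 ≈ 4.556; Δt_2 = 4.556 × 3.07 = 13.99 ms.
Leg 3: 0.0829 ms is already measured at a ground-based detector.
Leg 4: β = 0.990; γ = 1/√(1 − 0.990²) = 1/√0.01990 = 7.089; Δt_4 = 7.089 × 11.9 = 84.36 ms.
Total: 12.70 + 13.99 + 0.08290 + 84.36 ms.

Δt = 111 ms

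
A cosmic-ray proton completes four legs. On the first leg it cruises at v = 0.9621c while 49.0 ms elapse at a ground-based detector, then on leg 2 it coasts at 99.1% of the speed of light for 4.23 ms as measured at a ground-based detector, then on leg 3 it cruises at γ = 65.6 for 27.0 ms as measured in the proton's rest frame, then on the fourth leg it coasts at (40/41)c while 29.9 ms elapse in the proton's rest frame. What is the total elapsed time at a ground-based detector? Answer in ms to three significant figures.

Δt = 1960 ms

Leg 1: 49.0 ms is already measured at a ground-based detector.
Leg 2: 4.23 ms is already measured at a ground-based detector.
Leg 3: γ = 65.6; Δt_3 = 65.60 × 27.0 = 1771 ms.
Leg 4: γ = 1/√(1 − (40/41)²) = 41/9 ≈ 4.556; Δt_4 = 4.556 × 29.9 = 136.2 ms.
Total: 49.00 + 4.230 + 1771 + 136.2 ms.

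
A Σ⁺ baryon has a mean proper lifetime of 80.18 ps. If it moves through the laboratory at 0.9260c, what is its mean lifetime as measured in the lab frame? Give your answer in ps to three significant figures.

Δt = 212 ps

γ = 1/√(1 − 0.9260²) = 1/√0.1425 = 2.649
The rest-frame lifetime is the proper time; the lab measures the dilated interval Δt = γτ₀ = 2.649 × 80.18 ps.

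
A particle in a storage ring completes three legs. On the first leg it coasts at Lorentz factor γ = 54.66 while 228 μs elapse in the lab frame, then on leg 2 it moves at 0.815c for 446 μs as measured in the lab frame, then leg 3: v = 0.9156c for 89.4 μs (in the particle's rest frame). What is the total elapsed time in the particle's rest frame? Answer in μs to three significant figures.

τ = 352 μs

Leg 1: γ = 54.66; τ_1 = 228/54.66 = 4.171 μs.
Leg 2: γ = 1/√(1 − 0.815²) = 1/√0.3358 = 1.726; τ_2 = 446/1.726 = 258.4 μs.
Leg 3: 89.4 μs is already measured in the particle's rest frame.
Total: 4.171 + 258.4 + 89.40 μs.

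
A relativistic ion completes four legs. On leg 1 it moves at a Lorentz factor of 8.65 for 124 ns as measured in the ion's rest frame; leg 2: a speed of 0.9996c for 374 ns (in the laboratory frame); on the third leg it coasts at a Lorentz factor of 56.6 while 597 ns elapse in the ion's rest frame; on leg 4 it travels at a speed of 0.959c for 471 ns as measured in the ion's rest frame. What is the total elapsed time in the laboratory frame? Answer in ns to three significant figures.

Leg 1: γ = 8.65; Δt_1 = 8.650 × 124 = 1073 ns.
Leg 2: 374 ns is already measured in the laboratory frame.
Leg 3: γ = 56.6; Δt_3 = 56.60 × 597 = 3.379×10⁴ ns.
Leg 4: γ = 1/√(1 − 0.959²) = 1/√0.08032 = 3.529; Δt_4 = 3.529 × 471 = 1662 ns.
Total: 1073 + 374.0 + 3.379×10⁴ + 1662 ns.

Δt = 3.69×10⁴ ns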